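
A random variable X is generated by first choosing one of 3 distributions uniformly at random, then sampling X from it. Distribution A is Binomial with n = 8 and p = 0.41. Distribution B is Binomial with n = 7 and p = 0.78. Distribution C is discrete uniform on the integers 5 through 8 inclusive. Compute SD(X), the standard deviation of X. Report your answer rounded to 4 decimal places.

1.8062

Per component, A: μ=3.28, E[X²]=12.6936; B: μ=5.46, E[X²]=31.0128; C: μ=6.5, E[X²]=43.5.
E[X] = 0.333333·3.28 + 0.333333·5.46 + 0.333333·6.5 = 5.08.
E[X²] = 0.333333·12.6936 + 0.333333·31.0128 + 0.333333·43.5 = 29.0688.
Var(X) = E[X²] − (E[X])² = 29.0688 − 25.8064 = 3.2624.
SD(X) = √3.2624 = 1.80621.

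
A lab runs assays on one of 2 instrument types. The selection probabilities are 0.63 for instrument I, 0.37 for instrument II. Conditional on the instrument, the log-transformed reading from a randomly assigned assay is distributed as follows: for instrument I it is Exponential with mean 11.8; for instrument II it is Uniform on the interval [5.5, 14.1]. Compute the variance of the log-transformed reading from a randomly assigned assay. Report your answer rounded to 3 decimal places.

Per component, I: μ=11.8, E[X²]=278.48; II: μ=9.8, E[X²]=102.203.
E[X] = 0.63·11.8 + 0.37·9.8 = 11.06.
E[X²] = 0.63·278.48 + 0.37·102.203 = 213.258.
Var(X) = E[X²] − (E[X])² = 213.258 − 122.324 = 90.934.

90.934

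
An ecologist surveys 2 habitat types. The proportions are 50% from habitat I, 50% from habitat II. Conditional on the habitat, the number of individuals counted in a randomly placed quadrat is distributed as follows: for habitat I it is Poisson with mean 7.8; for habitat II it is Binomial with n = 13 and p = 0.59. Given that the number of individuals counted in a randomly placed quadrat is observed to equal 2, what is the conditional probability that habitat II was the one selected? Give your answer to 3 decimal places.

Likelihoods P(X=2 | ·): I: 0.0124641; II: 0.00149424.
Posterior ∝ prior × likelihood. Numerator for II: 0.5·0.00149424 = 0.000747121.
Normalizing constant: 0.5·0.0124641 + 0.5·0.00149424 = 0.00697919.
P(II | observation) = 0.000747121 / 0.00697919 = 0.10705.

0.107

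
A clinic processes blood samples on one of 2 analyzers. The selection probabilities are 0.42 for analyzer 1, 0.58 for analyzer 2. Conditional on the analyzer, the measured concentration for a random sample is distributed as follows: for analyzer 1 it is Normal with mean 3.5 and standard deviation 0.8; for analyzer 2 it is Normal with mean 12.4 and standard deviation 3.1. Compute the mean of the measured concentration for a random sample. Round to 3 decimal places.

Component means — 1: 3.5; 2: 12.4.
E[X] = 0.42·3.5 + 0.58·12.4 = 8.662.

8.662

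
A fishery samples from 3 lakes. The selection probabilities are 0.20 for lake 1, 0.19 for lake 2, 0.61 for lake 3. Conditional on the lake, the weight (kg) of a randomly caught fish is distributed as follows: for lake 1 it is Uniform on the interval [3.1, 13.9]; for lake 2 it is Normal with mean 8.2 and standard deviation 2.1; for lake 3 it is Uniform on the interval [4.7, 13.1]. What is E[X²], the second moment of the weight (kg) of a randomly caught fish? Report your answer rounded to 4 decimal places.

For each component E[X²] = Var + (mean)², giving 1: 81.97; 2: 71.65; 3: 85.09.
Overall E[X²] = 0.2·81.97 + 0.19·71.65 + 0.61·85.09 = 81.9124.

81.9124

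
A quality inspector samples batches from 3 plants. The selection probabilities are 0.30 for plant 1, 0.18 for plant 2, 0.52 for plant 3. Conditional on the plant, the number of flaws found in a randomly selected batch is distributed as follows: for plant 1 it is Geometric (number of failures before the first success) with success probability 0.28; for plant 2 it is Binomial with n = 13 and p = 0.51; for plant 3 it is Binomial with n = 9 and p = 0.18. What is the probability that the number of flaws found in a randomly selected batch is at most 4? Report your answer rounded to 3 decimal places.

0.777

Conditional on each plant, P(X ≤ 4): 1: 0.806508; 2: 0.118336; 3: 0.987504.
By total probability, P(X ≤ 4) = 0.3·0.806508 + 0.18·0.118336 + 0.52·0.987504 = 0.776755.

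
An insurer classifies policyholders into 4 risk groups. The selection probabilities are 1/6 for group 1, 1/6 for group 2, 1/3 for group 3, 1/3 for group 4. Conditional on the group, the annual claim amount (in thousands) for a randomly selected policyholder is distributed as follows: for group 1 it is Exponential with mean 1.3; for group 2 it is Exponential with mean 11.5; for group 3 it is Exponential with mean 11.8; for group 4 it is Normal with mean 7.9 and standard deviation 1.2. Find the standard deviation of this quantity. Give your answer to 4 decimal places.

Per component, 1: μ=1.3, E[X²]=3.38; 2: μ=11.5, E[X²]=264.5; 3: μ=11.8, E[X²]=278.48; 4: μ=7.9, E[X²]=63.85.
E[X] = 0.166667·1.3 + 0.166667·11.5 + 0.333333·11.8 + 0.333333·7.9 = 8.7.
E[X²] = 0.166667·3.38 + 0.166667·264.5 + 0.333333·278.48 + 0.333333·63.85 = 158.757.
Var(X) = E[X²] − (E[X])² = 158.757 − 75.69 = 83.0667.
SD(X) = √83.0667 = 9.11409.

9.1141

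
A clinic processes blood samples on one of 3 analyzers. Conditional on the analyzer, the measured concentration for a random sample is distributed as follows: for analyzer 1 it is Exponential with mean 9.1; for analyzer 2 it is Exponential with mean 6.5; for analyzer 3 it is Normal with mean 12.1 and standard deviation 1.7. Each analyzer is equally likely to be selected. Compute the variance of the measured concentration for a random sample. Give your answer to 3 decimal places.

47.886

Per component, 1: μ=9.1, E[X²]=165.62; 2: μ=6.5, E[X²]=84.5; 3: μ=12.1, E[X²]=149.3.
E[X] = 0.333333·9.1 + 0.333333·6.5 + 0.333333·12.1 = 9.23333.
E[X²] = 0.333333·165.62 + 0.333333·84.5 + 0.333333·149.3 = 133.14.
Var(X) = E[X²] − (E[X])² = 133.14 − 85.2544 = 47.8856.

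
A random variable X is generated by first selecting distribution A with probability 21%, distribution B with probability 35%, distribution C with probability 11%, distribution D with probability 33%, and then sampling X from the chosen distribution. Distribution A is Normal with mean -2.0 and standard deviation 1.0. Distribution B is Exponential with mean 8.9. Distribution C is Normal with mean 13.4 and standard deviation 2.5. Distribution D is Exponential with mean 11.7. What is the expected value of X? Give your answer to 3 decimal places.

8.030

Component means — A: -2; B: 8.9; C: 13.4; D: 11.7.
E[X] = 0.21·-2 + 0.35·8.9 + 0.11·13.4 + 0.33·11.7 = 8.03.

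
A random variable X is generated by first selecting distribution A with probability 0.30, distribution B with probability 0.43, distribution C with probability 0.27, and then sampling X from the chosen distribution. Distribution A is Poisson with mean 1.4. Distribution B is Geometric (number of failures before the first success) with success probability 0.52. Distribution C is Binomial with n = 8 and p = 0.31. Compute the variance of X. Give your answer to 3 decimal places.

Per component, A: μ=1.4, E[X²]=3.36; B: μ=0.923077, E[X²]=2.62722; C: μ=2.48, E[X²]=7.8616.
E[X] = 0.3·1.4 + 0.43·0.923077 + 0.27·2.48 = 1.48652.
E[X²] = 0.3·3.36 + 0.43·2.62722 + 0.27·7.8616 = 4.26034.
Var(X) = E[X²] − (E[X])² = 4.26034 − 2.20975 = 2.05059.

2.051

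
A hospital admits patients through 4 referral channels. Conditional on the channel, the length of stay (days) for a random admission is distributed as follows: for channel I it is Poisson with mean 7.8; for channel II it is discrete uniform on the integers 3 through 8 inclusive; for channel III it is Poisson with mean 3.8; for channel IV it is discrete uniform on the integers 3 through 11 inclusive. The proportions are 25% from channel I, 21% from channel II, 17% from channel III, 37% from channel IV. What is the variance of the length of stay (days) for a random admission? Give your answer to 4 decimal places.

Per component, I: μ=7.8, E[X²]=68.64; II: μ=5.5, E[X²]=33.1667; III: μ=3.8, E[X²]=18.24; IV: μ=7, E[X²]=55.6667.
E[X] = 0.25·7.8 + 0.21·5.5 + 0.17·3.8 + 0.37·7 = 6.341.
E[X²] = 0.25·68.64 + 0.21·33.1667 + 0.17·18.24 + 0.37·55.6667 = 47.8225.
Var(X) = E[X²] − (E[X])² = 47.8225 − 40.2083 = 7.61419.

7.6142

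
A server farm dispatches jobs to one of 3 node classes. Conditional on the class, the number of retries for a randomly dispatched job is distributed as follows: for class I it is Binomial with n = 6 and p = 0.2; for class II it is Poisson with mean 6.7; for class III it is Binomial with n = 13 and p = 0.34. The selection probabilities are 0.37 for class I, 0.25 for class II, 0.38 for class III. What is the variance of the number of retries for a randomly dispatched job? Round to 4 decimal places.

7.8885

Per component, I: μ=1.2, E[X²]=2.4; II: μ=6.7, E[X²]=51.59; III: μ=4.42, E[X²]=22.4536.
E[X] = 0.37·1.2 + 0.25·6.7 + 0.38·4.42 = 3.7986.
E[X²] = 0.37·2.4 + 0.25·51.59 + 0.38·22.4536 = 22.3179.
Var(X) = E[X²] − (E[X])² = 22.3179 − 14.4294 = 7.88851.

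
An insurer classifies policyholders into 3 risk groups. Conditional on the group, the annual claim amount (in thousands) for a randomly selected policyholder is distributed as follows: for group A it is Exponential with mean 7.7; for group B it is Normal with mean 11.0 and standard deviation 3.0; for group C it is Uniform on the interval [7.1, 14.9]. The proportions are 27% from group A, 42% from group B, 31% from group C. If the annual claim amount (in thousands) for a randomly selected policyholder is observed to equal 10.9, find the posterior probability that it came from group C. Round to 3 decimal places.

Likelihoods f(10.9 | ·): A: 0.0315303; B: 0.132907; C: 0.128205.
Posterior ∝ prior × likelihood. Numerator for C: 0.31·0.128205 = 0.0397436.
Normalizing constant: 0.27·0.0315303 + 0.42·0.132907 + 0.31·0.128205 = 0.104078.
P(C | observation) = 0.0397436 / 0.104078 = 0.381865.

0.382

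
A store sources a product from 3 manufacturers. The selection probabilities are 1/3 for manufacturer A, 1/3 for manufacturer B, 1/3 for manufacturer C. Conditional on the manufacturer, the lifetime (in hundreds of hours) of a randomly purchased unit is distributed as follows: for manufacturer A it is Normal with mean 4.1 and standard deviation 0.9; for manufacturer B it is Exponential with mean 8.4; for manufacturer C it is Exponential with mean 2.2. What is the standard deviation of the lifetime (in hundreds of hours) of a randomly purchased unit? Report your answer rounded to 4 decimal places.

Per component, A: μ=4.1, E[X²]=17.62; B: μ=8.4, E[X²]=141.12; C: μ=2.2, E[X²]=9.68.
E[X] = 0.333333·4.1 + 0.333333·8.4 + 0.333333·2.2 = 4.9.
E[X²] = 0.333333·17.62 + 0.333333·141.12 + 0.333333·9.68 = 56.14.
Var(X) = E[X²] − (E[X])² = 56.14 − 24.01 = 32.13.
SD(X) = √32.13 = 5.66833.

5.6683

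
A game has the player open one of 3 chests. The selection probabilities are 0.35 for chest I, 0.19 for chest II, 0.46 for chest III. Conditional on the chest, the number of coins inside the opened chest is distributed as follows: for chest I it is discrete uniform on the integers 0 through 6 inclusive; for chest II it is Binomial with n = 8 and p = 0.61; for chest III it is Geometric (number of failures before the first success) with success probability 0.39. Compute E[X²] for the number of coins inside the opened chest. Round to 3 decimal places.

For each component E[X²] = Var + (mean)², giving I: 13; II: 25.7176; III: 6.45694.
Overall E[X²] = 0.35·13 + 0.19·25.7176 + 0.46·6.45694 = 12.4065.

12.407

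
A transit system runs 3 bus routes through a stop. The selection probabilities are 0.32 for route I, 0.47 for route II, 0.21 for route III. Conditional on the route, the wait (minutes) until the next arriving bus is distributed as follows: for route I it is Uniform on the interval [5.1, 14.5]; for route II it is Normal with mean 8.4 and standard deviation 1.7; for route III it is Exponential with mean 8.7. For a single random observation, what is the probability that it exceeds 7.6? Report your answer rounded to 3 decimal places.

Conditional on each route, P(X > 7.6): I: 0.734043; II: 0.681033; III: 0.417461.
By total probability, P(X > 7.6) = 0.32·0.734043 + 0.47·0.681033 + 0.21·0.417461 = 0.642646.

0.643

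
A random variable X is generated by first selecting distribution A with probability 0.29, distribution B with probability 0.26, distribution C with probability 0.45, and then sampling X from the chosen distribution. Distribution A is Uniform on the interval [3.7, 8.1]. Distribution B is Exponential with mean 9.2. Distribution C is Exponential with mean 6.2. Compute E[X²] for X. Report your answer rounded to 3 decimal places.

89.172

For each component E[X²] = Var + (mean)², giving A: 36.4233; B: 169.28; C: 76.88.
Overall E[X²] = 0.29·36.4233 + 0.26·169.28 + 0.45·76.88 = 89.1716.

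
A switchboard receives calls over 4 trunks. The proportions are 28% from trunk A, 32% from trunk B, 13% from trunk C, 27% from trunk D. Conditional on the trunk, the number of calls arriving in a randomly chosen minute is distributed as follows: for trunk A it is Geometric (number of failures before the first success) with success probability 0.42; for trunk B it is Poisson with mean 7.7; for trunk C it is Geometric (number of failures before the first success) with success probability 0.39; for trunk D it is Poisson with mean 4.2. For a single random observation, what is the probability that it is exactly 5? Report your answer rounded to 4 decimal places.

0.0888

Conditional on each trunk, P(X = 5): A: 0.027567; B: 0.102142; C: 0.0329393; D: 0.163316.
By total probability, P(X = 5) = 0.28·0.027567 + 0.32·0.102142 + 0.13·0.0329393 + 0.27·0.163316 = 0.0887816.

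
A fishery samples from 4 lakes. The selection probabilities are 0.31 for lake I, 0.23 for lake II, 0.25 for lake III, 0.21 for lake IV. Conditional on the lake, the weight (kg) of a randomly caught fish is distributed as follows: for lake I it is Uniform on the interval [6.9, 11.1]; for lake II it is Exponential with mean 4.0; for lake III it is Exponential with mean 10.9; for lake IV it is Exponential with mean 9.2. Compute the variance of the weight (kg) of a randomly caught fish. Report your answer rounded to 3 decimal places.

57.873

Per component, I: μ=9, E[X²]=82.47; II: μ=4, E[X²]=32; III: μ=10.9, E[X²]=237.62; IV: μ=9.2, E[X²]=169.28.
E[X] = 0.31·9 + 0.23·4 + 0.25·10.9 + 0.21·9.2 = 8.367.
E[X²] = 0.31·82.47 + 0.23·32 + 0.25·237.62 + 0.21·169.28 = 127.879.
Var(X) = E[X²] − (E[X])² = 127.879 − 70.0067 = 57.8728.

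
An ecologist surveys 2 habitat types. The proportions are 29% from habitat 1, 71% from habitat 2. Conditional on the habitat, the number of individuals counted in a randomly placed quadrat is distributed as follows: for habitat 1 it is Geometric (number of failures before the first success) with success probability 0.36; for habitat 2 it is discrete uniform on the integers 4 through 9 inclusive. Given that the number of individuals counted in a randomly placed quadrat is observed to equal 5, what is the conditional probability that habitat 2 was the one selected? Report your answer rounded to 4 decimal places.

Likelihoods P(X=5 | ·): 1: 0.0386547; 2: 0.166667.
Posterior ∝ prior × likelihood. Numerator for 2: 0.71·0.166667 = 0.118333.
Normalizing constant: 0.29·0.0386547 + 0.71·0.166667 = 0.129543.
P(2 | observation) = 0.118333 / 0.129543 = 0.913466.

0.9135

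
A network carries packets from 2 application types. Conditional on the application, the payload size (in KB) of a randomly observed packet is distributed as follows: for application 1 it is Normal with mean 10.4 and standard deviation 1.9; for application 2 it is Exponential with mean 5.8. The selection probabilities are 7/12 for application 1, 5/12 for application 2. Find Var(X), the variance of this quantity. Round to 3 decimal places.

21.266

Per component, 1: μ=10.4, E[X²]=111.77; 2: μ=5.8, E[X²]=67.28.
E[X] = 0.583333·10.4 + 0.416667·5.8 = 8.48333.
E[X²] = 0.583333·111.77 + 0.416667·67.28 = 93.2325.
Var(X) = E[X²] − (E[X])² = 93.2325 − 71.9669 = 21.2656.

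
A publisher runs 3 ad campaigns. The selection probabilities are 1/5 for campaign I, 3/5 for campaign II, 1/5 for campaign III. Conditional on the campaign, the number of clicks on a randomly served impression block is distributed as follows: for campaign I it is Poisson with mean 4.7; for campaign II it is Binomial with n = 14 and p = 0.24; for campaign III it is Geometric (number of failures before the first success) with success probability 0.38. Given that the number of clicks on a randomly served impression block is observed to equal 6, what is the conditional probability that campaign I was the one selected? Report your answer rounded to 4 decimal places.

0.3897

Likelihoods P(X=6 | ·): I: 0.136167; II: 0.0638751; III: 0.0215841.
Posterior ∝ prior × likelihood. Numerator for I: 0.2·0.136167 = 0.0272333.
Normalizing constant: 0.2·0.136167 + 0.6·0.0638751 + 0.2·0.0215841 = 0.0698752.
P(I | observation) = 0.0272333 / 0.0698752 = 0.389742.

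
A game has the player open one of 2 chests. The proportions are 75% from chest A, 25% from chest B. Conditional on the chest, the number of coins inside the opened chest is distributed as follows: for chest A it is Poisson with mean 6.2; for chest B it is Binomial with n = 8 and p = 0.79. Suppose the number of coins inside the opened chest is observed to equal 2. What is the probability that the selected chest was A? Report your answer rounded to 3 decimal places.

Likelihoods P(X=2 | ·): A: 0.0390057; B: 0.00149875.
Posterior ∝ prior × likelihood. Numerator for A: 0.75·0.0390057 = 0.0292542.
Normalizing constant: 0.75·0.0390057 + 0.25·0.00149875 = 0.0296289.
P(A | observation) = 0.0292542 / 0.0296289 = 0.987354.

0.987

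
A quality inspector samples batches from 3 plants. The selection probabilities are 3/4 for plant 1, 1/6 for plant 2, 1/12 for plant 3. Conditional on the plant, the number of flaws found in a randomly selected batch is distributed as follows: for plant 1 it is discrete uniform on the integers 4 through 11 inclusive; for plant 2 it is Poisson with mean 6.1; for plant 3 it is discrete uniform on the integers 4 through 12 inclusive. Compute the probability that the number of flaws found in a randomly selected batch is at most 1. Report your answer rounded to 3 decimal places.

0.003

Conditional on each plant, P(X ≤ 1): 1: 0; 2: 0.0159244; 3: 0.
By total probability, P(X ≤ 1) = 0.75·0 + 0.166667·0.0159244 + 0.0833333·0 = 0.00265406.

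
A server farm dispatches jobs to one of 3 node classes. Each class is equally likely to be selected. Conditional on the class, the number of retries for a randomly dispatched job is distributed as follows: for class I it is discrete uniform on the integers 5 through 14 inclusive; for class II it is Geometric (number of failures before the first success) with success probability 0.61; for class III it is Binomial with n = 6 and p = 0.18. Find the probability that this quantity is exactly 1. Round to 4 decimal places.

Conditional on each class, P(X = 1): I: 0; II: 0.2379; III: 0.400399.
By total probability, P(X = 1) = 0.333333·0 + 0.333333·0.2379 + 0.333333·0.400399 = 0.212766.

0.2128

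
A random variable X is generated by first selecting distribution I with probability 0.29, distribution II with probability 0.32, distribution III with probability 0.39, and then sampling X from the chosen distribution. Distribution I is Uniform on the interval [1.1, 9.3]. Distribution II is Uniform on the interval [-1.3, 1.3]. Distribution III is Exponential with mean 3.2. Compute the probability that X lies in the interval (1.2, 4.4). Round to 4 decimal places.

Conditional on each component, P(1.2 < X < 4.4): I: 0.390244; II: 0.0384615; III: 0.43445.
By total probability, P(1.2 < X < 4.4) = 0.29·0.390244 + 0.32·0.0384615 + 0.39·0.43445 = 0.294914.

0.2949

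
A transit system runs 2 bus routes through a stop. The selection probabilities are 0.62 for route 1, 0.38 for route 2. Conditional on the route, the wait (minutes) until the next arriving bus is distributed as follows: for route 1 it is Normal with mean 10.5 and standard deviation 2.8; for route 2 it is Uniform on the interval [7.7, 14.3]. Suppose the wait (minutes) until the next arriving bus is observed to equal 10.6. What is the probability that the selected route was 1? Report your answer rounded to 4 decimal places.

Likelihoods f(10.6 | ·): 1: 0.142389; 2: 0.151515.
Posterior ∝ prior × likelihood. Numerator for 1: 0.62·0.142389 = 0.0882809.
Normalizing constant: 0.62·0.142389 + 0.38·0.151515 = 0.145857.
P(1 | observation) = 0.0882809 / 0.145857 = 0.605258.

0.6053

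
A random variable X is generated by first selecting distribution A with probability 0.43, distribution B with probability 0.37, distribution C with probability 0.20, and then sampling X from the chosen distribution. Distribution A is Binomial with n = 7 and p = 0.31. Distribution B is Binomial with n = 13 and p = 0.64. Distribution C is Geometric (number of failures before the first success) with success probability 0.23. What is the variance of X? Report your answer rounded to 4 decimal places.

12.6295

Per component, A: μ=2.17, E[X²]=6.2062; B: μ=8.32, E[X²]=72.2176; C: μ=3.34783, E[X²]=25.7637.
E[X] = 0.43·2.17 + 0.37·8.32 + 0.2·3.34783 = 4.68107.
E[X²] = 0.43·6.2062 + 0.37·72.2176 + 0.2·25.7637 = 34.5419.
Var(X) = E[X²] − (E[X])² = 34.5419 − 21.9124 = 12.6295.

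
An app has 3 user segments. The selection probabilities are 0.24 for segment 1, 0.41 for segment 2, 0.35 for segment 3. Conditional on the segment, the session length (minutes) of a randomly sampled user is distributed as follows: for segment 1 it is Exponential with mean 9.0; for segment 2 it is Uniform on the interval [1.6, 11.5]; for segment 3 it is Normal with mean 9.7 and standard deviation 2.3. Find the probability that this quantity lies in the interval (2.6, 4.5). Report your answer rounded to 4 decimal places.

Conditional on each segment, P(2.6 < X < 4.5): 1: 0.142565; 2: 0.191919; 3: 0.0108726.
By total probability, P(2.6 < X < 4.5) = 0.24·0.142565 + 0.41·0.191919 + 0.35·0.0108726 = 0.116708.

0.1167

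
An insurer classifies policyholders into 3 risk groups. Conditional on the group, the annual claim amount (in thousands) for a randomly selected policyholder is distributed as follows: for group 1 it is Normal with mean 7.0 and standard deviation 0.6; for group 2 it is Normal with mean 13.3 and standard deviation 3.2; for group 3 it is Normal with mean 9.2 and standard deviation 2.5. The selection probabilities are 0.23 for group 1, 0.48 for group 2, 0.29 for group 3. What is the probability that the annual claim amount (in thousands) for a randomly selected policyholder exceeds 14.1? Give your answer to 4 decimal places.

0.1999

Conditional on each group, P(X > 14.1): 1: 0; 2: 0.401294; 3: 0.0249979.
By total probability, P(X > 14.1) = 0.23·0 + 0.48·0.401294 + 0.29·0.0249979 = 0.19987.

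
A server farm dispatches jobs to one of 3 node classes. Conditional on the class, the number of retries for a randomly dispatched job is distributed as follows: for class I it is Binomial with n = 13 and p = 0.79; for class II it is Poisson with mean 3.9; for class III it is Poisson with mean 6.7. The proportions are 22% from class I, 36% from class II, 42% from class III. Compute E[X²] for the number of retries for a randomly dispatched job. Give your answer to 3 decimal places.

52.226

For each component E[X²] = Var + (mean)², giving I: 107.63; II: 19.11; III: 51.59.
Overall E[X²] = 0.22·107.63 + 0.36·19.11 + 0.42·51.59 = 52.2259.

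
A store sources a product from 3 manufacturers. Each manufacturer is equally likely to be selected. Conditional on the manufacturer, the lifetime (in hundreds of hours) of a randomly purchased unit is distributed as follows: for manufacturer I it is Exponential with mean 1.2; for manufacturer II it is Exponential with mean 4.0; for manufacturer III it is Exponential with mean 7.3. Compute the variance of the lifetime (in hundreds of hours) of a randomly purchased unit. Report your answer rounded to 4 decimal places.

29.7922

Per component, I: μ=1.2, E[X²]=2.88; II: μ=4, E[X²]=32; III: μ=7.3, E[X²]=106.58.
E[X] = 0.333333·1.2 + 0.333333·4 + 0.333333·7.3 = 4.16667.
E[X²] = 0.333333·2.88 + 0.333333·32 + 0.333333·106.58 = 47.1533.
Var(X) = E[X²] − (E[X])² = 47.1533 − 17.3611 = 29.7922.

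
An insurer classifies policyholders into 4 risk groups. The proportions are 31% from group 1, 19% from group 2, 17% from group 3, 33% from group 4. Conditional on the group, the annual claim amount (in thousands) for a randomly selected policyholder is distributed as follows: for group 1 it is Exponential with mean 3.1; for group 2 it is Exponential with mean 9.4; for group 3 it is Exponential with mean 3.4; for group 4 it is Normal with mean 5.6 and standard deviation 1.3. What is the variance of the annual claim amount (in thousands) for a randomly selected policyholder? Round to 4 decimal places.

27.6120

Per component, 1: μ=3.1, E[X²]=19.22; 2: μ=9.4, E[X²]=176.72; 3: μ=3.4, E[X²]=23.12; 4: μ=5.6, E[X²]=33.05.
E[X] = 0.31·3.1 + 0.19·9.4 + 0.17·3.4 + 0.33·5.6 = 5.173.
E[X²] = 0.31·19.22 + 0.19·176.72 + 0.17·23.12 + 0.33·33.05 = 54.3719.
Var(X) = E[X²] − (E[X])² = 54.3719 − 26.7599 = 27.612.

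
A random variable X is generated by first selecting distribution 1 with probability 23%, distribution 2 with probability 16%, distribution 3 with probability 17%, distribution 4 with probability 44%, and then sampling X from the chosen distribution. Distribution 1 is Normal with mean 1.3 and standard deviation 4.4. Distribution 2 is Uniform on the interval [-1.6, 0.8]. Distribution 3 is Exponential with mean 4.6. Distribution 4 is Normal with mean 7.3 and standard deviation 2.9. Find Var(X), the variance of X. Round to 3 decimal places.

21.402

Per component, 1: μ=1.3, E[X²]=21.05; 2: μ=-0.4, E[X²]=0.64; 3: μ=4.6, E[X²]=42.32; 4: μ=7.3, E[X²]=61.7.
E[X] = 0.23·1.3 + 0.16·-0.4 + 0.17·4.6 + 0.44·7.3 = 4.229.
E[X²] = 0.23·21.05 + 0.16·0.64 + 0.17·42.32 + 0.44·61.7 = 39.2863.
Var(X) = E[X²] − (E[X])² = 39.2863 − 17.8844 = 21.4019.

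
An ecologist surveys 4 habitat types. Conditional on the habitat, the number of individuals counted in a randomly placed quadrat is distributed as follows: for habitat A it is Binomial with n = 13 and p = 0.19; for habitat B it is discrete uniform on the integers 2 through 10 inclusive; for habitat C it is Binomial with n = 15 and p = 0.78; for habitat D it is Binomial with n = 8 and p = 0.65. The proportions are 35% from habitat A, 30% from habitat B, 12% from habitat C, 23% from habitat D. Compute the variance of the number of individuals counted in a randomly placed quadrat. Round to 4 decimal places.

11.2941

Per component, A: μ=2.47, E[X²]=8.1016; B: μ=6, E[X²]=42.6667; C: μ=11.7, E[X²]=139.464; D: μ=5.2, E[X²]=28.86.
E[X] = 0.35·2.47 + 0.3·6 + 0.12·11.7 + 0.23·5.2 = 5.2645.
E[X²] = 0.35·8.1016 + 0.3·42.6667 + 0.12·139.464 + 0.23·28.86 = 39.009.
Var(X) = E[X²] − (E[X])² = 39.009 − 27.715 = 11.2941.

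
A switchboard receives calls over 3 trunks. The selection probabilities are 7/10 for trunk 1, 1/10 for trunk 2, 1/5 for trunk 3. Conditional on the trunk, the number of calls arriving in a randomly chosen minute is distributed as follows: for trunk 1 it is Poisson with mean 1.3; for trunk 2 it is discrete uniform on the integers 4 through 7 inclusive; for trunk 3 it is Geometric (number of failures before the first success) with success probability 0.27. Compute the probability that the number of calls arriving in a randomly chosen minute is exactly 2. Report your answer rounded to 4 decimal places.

0.1900

Conditional on each trunk, P(X = 2): 1: 0.230289; 2: 0; 3: 0.143883.
By total probability, P(X = 2) = 0.7·0.230289 + 0.1·0 + 0.2·0.143883 = 0.189979.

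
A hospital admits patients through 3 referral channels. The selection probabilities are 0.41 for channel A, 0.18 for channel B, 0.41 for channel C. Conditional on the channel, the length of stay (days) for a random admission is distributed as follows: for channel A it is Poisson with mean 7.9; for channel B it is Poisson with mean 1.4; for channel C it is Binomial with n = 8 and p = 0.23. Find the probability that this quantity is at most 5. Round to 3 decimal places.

0.671

Conditional on each channel, P(X ≤ 5): A: 0.200569; B: 0.996799; C: 0.997325.
By total probability, P(X ≤ 5) = 0.41·0.200569 + 0.18·0.996799 + 0.41·0.997325 = 0.67056.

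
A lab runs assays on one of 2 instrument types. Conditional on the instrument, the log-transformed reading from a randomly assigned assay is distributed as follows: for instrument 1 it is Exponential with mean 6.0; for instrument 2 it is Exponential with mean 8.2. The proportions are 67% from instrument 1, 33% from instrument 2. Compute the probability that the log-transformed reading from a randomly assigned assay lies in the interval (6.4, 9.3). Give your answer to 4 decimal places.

Conditional on each instrument, P(6.4 < X < 9.3): 1: 0.131906; 2: 0.136486.
By total probability, P(6.4 < X < 9.3) = 0.67·0.131906 + 0.33·0.136486 = 0.133417.

0.1334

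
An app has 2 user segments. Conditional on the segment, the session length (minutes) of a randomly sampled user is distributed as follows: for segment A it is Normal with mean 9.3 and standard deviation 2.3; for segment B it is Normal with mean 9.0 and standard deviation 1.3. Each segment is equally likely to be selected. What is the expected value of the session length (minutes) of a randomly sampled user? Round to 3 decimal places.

9.150

Component means — A: 9.3; B: 9.
E[X] = 0.5·9.3 + 0.5·9 = 9.15.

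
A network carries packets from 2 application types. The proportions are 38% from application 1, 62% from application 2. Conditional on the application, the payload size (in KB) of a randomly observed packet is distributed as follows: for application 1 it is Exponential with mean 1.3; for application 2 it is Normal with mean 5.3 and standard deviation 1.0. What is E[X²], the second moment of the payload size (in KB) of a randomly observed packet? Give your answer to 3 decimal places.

For each component E[X²] = Var + (mean)², giving 1: 3.38; 2: 29.09.
Overall E[X²] = 0.38·3.38 + 0.62·29.09 = 19.3202.

19.320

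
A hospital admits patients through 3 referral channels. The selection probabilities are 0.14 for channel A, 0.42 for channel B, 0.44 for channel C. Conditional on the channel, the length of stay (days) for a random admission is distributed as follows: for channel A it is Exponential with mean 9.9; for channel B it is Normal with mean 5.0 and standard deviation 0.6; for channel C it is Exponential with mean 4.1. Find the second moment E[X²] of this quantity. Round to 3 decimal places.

For each component E[X²] = Var + (mean)², giving A: 196.02; B: 25.36; C: 33.62.
Overall E[X²] = 0.14·196.02 + 0.42·25.36 + 0.44·33.62 = 52.8868.

52.887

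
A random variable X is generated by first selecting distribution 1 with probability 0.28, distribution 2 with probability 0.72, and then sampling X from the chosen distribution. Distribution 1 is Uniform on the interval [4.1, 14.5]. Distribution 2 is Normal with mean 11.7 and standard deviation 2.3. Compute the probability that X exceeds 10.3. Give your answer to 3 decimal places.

0.638

Conditional on each component, P(X > 10.3): 1: 0.403846; 2: 0.728637.
By total probability, P(X > 10.3) = 0.28·0.403846 + 0.72·0.728637 = 0.637695.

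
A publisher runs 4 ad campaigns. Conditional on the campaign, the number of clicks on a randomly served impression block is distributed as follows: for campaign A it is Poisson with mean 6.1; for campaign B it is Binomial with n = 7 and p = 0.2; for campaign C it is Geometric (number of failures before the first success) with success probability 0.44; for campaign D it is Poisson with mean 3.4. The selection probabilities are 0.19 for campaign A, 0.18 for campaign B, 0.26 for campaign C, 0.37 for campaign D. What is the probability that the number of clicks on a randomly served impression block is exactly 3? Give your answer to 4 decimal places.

0.1377

Conditional on each campaign, P(X = 3): A: 0.0848481; B: 0.114688; C: 0.077271; D: 0.218617.
By total probability, P(X = 3) = 0.19·0.0848481 + 0.18·0.114688 + 0.26·0.077271 + 0.37·0.218617 = 0.137744.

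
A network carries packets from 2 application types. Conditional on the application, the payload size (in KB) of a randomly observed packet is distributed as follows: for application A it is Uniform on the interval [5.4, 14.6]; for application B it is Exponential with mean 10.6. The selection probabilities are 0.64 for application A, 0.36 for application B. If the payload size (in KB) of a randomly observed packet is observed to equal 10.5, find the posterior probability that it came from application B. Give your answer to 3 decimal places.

0.153

Likelihoods f(10.5 | ·): A: 0.108696; B: 0.0350346.
Posterior ∝ prior × likelihood. Numerator for B: 0.36·0.0350346 = 0.0126124.
Normalizing constant: 0.64·0.108696 + 0.36·0.0350346 = 0.0821777.
P(B | observation) = 0.0126124 / 0.0821777 = 0.153478.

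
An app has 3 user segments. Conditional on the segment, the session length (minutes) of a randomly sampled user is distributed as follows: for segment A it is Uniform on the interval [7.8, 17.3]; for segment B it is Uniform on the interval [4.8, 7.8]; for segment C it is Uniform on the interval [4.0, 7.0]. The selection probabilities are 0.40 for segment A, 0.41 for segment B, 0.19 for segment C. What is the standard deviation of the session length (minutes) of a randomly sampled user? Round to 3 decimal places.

3.700

Per component, A: μ=12.55, E[X²]=165.023; B: μ=6.3, E[X²]=40.44; C: μ=5.5, E[X²]=31.
E[X] = 0.4·12.55 + 0.41·6.3 + 0.19·5.5 = 8.648.
E[X²] = 0.4·165.023 + 0.41·40.44 + 0.19·31 = 88.4797.
Var(X) = E[X²] − (E[X])² = 88.4797 − 74.7879 = 13.6918.
SD(X) = √13.6918 = 3.70025.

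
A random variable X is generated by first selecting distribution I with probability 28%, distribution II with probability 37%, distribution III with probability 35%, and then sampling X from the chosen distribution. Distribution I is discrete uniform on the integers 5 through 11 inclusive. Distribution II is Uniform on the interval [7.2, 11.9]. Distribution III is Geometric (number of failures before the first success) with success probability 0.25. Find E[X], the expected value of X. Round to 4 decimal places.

Component means — I: 8; II: 9.55; III: 3.
E[X] = 0.28·8 + 0.37·9.55 + 0.35·3 = 6.8235.

6.8235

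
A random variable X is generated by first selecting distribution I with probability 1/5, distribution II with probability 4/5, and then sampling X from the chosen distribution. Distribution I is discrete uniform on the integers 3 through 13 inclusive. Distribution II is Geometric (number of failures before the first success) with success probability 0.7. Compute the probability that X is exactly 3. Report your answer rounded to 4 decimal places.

0.0333

Conditional on each component, P(X = 3): I: 0.0909091; II: 0.0189.
By total probability, P(X = 3) = 0.2·0.0909091 + 0.8·0.0189 = 0.0333018.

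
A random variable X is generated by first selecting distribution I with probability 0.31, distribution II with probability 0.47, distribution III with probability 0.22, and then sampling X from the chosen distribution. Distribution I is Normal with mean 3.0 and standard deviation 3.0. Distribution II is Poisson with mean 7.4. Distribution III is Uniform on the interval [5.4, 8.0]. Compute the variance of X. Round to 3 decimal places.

Per component, I: μ=3, E[X²]=18; II: μ=7.4, E[X²]=62.16; III: μ=6.7, E[X²]=45.4533.
E[X] = 0.31·3 + 0.47·7.4 + 0.22·6.7 = 5.882.
E[X²] = 0.31·18 + 0.47·62.16 + 0.22·45.4533 = 44.7949.
Var(X) = E[X²] − (E[X])² = 44.7949 − 34.5979 = 10.197.

10.197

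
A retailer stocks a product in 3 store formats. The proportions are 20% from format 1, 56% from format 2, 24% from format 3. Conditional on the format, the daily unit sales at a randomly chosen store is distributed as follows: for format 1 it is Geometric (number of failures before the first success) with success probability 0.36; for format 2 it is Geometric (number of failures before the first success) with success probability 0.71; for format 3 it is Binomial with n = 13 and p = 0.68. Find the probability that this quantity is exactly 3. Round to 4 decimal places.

0.0288

Conditional on each format, P(X = 3): 1: 0.0943718; 2: 0.0173162; 3: 0.00101249.
By total probability, P(X = 3) = 0.2·0.0943718 + 0.56·0.0173162 + 0.24·0.00101249 = 0.0288144.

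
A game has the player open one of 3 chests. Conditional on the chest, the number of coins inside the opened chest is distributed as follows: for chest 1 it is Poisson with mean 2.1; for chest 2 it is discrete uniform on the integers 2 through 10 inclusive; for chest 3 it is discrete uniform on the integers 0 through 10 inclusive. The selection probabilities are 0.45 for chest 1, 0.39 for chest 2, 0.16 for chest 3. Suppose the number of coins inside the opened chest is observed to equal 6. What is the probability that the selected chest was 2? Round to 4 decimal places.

Likelihoods P(X=6 | ·): 1: 0.014587; 2: 0.111111; 3: 0.0909091.
Posterior ∝ prior × likelihood. Numerator for 2: 0.39·0.111111 = 0.0433333.
Normalizing constant: 0.45·0.014587 + 0.39·0.111111 + 0.16·0.0909091 = 0.0644429.
P(2 | observation) = 0.0433333 / 0.0644429 = 0.67243.

0.6724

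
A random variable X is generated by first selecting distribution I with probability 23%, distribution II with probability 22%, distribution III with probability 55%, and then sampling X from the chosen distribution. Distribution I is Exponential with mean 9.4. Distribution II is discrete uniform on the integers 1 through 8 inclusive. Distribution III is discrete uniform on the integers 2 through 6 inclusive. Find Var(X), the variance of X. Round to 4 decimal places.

27.5117

Per component, I: μ=9.4, E[X²]=176.72; II: μ=4.5, E[X²]=25.5; III: μ=4, E[X²]=18.
E[X] = 0.23·9.4 + 0.22·4.5 + 0.55·4 = 5.352.
E[X²] = 0.23·176.72 + 0.22·25.5 + 0.55·18 = 56.1556.
Var(X) = E[X²] − (E[X])² = 56.1556 − 28.6439 = 27.5117.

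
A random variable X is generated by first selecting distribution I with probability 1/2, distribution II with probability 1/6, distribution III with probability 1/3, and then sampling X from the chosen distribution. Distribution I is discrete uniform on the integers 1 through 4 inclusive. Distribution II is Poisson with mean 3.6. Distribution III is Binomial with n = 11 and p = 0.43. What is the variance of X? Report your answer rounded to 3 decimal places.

3.124

Per component, I: μ=2.5, E[X²]=7.5; II: μ=3.6, E[X²]=16.56; III: μ=4.73, E[X²]=25.069.
E[X] = 0.5·2.5 + 0.166667·3.6 + 0.333333·4.73 = 3.42667.
E[X²] = 0.5·7.5 + 0.166667·16.56 + 0.333333·25.069 = 14.8663.
Var(X) = E[X²] − (E[X])² = 14.8663 − 11.742 = 3.12429.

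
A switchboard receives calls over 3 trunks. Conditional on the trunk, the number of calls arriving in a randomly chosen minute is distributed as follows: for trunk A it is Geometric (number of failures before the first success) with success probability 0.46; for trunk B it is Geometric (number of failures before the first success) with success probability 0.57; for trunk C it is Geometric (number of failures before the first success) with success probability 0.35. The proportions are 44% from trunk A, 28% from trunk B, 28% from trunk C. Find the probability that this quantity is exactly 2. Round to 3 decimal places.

Conditional on each trunk, P(X = 2): A: 0.134136; B: 0.105393; C: 0.147875.
By total probability, P(X = 2) = 0.44·0.134136 + 0.28·0.105393 + 0.28·0.147875 = 0.129935.

0.130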